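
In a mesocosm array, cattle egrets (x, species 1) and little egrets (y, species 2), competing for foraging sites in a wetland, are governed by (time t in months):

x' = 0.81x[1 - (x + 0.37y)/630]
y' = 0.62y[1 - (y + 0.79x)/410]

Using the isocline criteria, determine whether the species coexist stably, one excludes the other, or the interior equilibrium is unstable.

species 1 excludes species 2

Compare the nullcline intercepts: K1/α12 = 630/0.37 = 1700 > K2 = 410; K2/α21 = 410/0.79 = 519 < K1 = 630.
Since the inequalities point opposite ways, species 1 can invade but species 2 cannot.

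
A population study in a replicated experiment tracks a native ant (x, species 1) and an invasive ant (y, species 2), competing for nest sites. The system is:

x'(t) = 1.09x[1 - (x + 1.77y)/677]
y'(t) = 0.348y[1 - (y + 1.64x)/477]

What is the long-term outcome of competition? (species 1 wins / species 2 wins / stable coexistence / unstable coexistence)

unstable coexistence (outcome depends on initial conditions)

Compare the nullcline intercepts: K1/α12 = 677/1.77 = 382 < K2 = 477; K2/α21 = 477/1.64 = 291 < K1 = 677.
Since both are reversed, neither can invade when rare; the interior point is a saddle.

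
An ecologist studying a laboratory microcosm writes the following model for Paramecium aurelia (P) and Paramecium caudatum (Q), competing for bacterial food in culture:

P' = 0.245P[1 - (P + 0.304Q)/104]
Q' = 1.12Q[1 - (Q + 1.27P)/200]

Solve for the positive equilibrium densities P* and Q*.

P* ≈ 70.4, Q* ≈ 111

Setting both brackets to zero gives the nullclines P + 0.304Q = 104 and 1.27P + Q = 200.
Substituting Q = 200 - 1.27P into the first: P(1 - 0.304·1.27) = 104 - 0.304·200.
So P* = 43.2/0.614 = 70.4, and then Q* = 200 - 1.27·70.4 = 111.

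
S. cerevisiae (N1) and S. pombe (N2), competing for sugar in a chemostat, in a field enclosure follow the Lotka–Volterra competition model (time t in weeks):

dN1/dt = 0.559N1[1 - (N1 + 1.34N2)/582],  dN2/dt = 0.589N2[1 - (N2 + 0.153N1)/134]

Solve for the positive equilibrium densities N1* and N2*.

Setting both brackets to zero gives the nullclines N1 + 1.34N2 = 582 and 0.153N1 + N2 = 134.
Substituting N2 = 134 - 0.153N1 into the first: N1(1 - 1.34·0.153) = 582 - 1.34·134.
So N1* = 402/0.795 = 506, and then N2* = 134 - 0.153·506 = 56.5.

N1* ≈ 506, N2* ≈ 56.5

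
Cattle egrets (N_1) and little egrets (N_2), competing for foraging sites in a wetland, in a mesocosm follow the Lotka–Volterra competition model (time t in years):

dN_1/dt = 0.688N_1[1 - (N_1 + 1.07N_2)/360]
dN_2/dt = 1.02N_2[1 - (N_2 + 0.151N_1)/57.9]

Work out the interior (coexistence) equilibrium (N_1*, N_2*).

Setting both brackets to zero gives the nullclines N_1 + 1.07N_2 = 360 and 0.151N_1 + N_2 = 57.9.
Substituting N_2 = 57.9 - 0.151N_1 into the first: N_1(1 - 1.07·0.151) = 360 - 1.07·57.9.
So N_1* = 298/0.838 = 355, and then N_2* = 57.9 - 0.151·355 = 4.22.

N_1* ≈ 355, N_2* ≈ 4.22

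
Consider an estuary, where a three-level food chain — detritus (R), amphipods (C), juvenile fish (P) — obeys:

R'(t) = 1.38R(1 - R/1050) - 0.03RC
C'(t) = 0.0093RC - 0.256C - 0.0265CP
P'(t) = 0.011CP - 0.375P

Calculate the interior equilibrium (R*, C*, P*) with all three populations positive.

From dP/dt = 0: 0.011C* = 0.375, so C* = 34.1.
From dR/dt = 0: 1.38(1 - R*/1050) = 0.03·34.1, giving R* = 1050·(1 - 0.741) = 272.
From dC/dt = 0: 0.0093·272 - 0.256 = 0.0265P*, so P* = 2.27/0.0265 = 85.7.

R* ≈ 272, C* ≈ 34.1, P* ≈ 85.7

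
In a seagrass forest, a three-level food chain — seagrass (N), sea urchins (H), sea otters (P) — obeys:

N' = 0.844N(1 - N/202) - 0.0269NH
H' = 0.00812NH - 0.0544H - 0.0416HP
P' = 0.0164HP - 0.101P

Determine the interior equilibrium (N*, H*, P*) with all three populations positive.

From dP/dt = 0: 0.0164H* = 0.101, so H* = 6.16.
From dN/dt = 0: 0.844(1 - N*/202) = 0.0269·6.16, giving N* = 202·(1 - 0.196) = 162.
From dH/dt = 0: 0.00812·162 - 0.0544 = 0.0416P*, so P* = 1.26/0.0416 = 30.4.

N* ≈ 162, H* ≈ 6.16, P* ≈ 30.4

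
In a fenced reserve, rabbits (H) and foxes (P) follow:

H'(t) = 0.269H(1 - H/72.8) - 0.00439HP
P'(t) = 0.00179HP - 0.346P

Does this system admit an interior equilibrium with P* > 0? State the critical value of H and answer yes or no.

The predator equation gives dP/dt > 0 only when H > 0.346/0.00179 = 193.
Without the predator, H → K = 72.8. Since 72.8 < 193, the predator cannot invade.

Threshold H = 193; K < 193, so no, the predator goes extinct.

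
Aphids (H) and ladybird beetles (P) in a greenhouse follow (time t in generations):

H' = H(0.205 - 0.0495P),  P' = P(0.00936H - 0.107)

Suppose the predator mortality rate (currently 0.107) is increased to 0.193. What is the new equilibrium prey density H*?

H* ≈ 20.6

At the interior fixed point, setting dP/dt = 0 with P > 0 fixes H* = (predator death rate)/(HP coefficient) — independent of the other coefficients.
With the change, H* = 0.193/0.00936 = 20.6; it rises from 11.4.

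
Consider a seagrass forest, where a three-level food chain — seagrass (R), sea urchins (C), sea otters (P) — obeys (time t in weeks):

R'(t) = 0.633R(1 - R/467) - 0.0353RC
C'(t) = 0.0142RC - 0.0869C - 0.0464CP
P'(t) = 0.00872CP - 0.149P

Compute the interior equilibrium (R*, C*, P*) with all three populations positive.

From dP/dt = 0: 0.00872C* = 0.149, so C* = 17.1.
From dR/dt = 0: 0.633(1 - R*/467) = 0.0353·17.1, giving R* = 467·(1 - 0.953) = 22.
From dC/dt = 0: 0.0142·22 - 0.0869 = 0.0464P*, so P* = 0.226/0.0464 = 4.86.

R* ≈ 22, C* ≈ 17.1, P* ≈ 4.86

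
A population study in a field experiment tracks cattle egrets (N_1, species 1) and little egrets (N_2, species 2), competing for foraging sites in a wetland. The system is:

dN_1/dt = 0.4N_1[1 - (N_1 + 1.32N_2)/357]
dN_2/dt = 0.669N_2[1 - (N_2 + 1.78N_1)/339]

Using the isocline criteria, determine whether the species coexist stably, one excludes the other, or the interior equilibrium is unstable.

unstable coexistence (outcome depends on initial conditions)

Compare the nullcline intercepts: K1/α12 = 357/1.32 = 270 < K2 = 339; K2/α21 = 339/1.78 = 190 < K1 = 357.
Since both are reversed, neither can invade when rare; the interior point is a saddle.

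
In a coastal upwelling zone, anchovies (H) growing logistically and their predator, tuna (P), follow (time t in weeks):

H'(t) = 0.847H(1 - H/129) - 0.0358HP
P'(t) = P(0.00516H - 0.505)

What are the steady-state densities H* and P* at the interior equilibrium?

H* ≈ 97.9, P* ≈ 5.71

From dP/dt = 0 with P > 0: 0.00516H* = 0.505, so H* = 97.9.
Substitute into dH/dt = 0: 0.847(1 - 97.9/129) = 0.0358P*.
The bracket is 0.241, giving P* = 0.204/0.0358 = 5.71.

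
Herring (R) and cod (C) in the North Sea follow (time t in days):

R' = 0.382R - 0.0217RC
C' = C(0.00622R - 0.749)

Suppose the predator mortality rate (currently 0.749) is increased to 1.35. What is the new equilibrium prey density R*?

R* ≈ 217

At the interior fixed point, setting dC/dt = 0 with C > 0 fixes R* = (predator death rate)/(RC coefficient) — independent of the other coefficients.
With the change, R* = 1.35/0.00622 = 217; it rises from 120.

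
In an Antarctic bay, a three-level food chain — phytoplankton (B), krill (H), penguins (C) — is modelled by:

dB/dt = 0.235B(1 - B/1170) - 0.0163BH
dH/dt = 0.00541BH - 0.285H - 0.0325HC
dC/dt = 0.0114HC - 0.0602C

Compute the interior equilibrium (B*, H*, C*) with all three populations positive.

B* ≈ 741, H* ≈ 5.28, C* ≈ 115

From dC/dt = 0: 0.0114H* = 0.0602, so H* = 5.28.
From dB/dt = 0: 0.235(1 - B*/1170) = 0.0163·5.28, giving B* = 1170·(1 - 0.366) = 741.
From dH/dt = 0: 0.00541·741 - 0.285 = 0.0325C*, so C* = 3.73/0.0325 = 115.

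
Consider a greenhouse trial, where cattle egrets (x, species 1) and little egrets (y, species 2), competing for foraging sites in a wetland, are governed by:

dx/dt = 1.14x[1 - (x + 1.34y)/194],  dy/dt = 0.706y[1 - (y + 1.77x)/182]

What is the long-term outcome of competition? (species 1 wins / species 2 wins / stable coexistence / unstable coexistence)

Compare the nullcline intercepts: K1/α12 = 194/1.34 = 145 < K2 = 182; K2/α21 = 182/1.77 = 103 < K1 = 194.
Since both are reversed, neither can invade when rare; the interior point is a saddle.

unstable coexistence (outcome depends on initial conditions)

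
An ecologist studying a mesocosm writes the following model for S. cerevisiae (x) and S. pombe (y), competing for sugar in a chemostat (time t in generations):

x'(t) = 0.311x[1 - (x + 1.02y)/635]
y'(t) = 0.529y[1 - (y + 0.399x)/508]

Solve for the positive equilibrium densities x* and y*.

x* ≈ 197, y* ≈ 429

Setting both brackets to zero gives the nullclines x + 1.02y = 635 and 0.399x + y = 508.
Substituting y = 508 - 0.399x into the first: x(1 - 1.02·0.399) = 635 - 1.02·508.
So x* = 117/0.593 = 197, and then y* = 508 - 0.399·197 = 429.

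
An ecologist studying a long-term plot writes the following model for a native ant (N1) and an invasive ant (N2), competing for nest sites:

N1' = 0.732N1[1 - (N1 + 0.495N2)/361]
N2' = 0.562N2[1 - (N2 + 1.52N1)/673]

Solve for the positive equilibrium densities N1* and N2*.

Setting both brackets to zero gives the nullclines N1 + 0.495N2 = 361 and 1.52N1 + N2 = 673.
Substituting N2 = 673 - 1.52N1 into the first: N1(1 - 0.495·1.52) = 361 - 0.495·673.
So N1* = 27.9/0.248 = 113, and then N2* = 673 - 1.52·113 = 502.

N1* ≈ 113, N2* ≈ 502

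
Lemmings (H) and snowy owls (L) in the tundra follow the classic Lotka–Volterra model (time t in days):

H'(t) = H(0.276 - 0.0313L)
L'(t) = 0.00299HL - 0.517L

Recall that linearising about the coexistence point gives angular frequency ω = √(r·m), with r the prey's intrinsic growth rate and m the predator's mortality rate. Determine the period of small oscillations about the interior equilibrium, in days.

T ≈ 16.6 days

Here r = 0.276 and m = 0.517, so r·m = 0.143.
ω = √0.143 = 0.378 per day, hence T = 2π/ω ≈ 16.6 days.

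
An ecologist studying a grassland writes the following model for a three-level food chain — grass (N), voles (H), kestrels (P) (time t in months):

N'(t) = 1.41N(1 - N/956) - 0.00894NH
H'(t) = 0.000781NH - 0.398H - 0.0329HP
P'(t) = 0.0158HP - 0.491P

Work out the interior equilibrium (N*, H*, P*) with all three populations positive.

From dP/dt = 0: 0.0158H* = 0.491, so H* = 31.1.
From dN/dt = 0: 1.41(1 - N*/956) = 0.00894·31.1, giving N* = 956·(1 - 0.197) = 768.
From dH/dt = 0: 0.000781·768 - 0.398 = 0.0329P*, so P* = 0.202/0.0329 = 6.13.

N* ≈ 768, H* ≈ 31.1, P* ≈ 6.13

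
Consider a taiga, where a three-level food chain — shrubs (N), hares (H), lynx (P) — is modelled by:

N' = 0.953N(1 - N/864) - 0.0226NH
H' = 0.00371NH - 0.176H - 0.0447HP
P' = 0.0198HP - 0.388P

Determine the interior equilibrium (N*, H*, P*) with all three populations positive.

From dP/dt = 0: 0.0198H* = 0.388, so H* = 19.6.
From dN/dt = 0: 0.953(1 - N*/864) = 0.0226·19.6, giving N* = 864·(1 - 0.465) = 462.
From dH/dt = 0: 0.00371·462 - 0.176 = 0.0447P*, so P* = 1.54/0.0447 = 34.4.

N* ≈ 462, H* ≈ 19.6, P* ≈ 34.4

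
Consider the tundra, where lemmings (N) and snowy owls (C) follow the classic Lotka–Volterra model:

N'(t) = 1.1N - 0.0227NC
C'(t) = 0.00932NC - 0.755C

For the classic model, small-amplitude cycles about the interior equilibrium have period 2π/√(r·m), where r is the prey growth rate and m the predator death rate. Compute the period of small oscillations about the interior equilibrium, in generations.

T ≈ 6.89 generations

Here r = 1.1 and m = 0.755, so r·m = 0.831.
ω = √0.831 = 0.911 per generation, hence T = 2π/ω ≈ 6.89 generations.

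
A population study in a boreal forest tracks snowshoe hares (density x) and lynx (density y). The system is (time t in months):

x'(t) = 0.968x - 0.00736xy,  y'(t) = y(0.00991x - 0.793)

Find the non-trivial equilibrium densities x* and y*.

Set dy/dt = 0 with y > 0: 0.00991x - 0.793 = 0, so x* = 0.793/0.00991 = 80.
Set dx/dt = 0 with x > 0: 0.968 - 0.00736y = 0, so y* = 0.968/0.00736 = 132.

x* ≈ 80, y* ≈ 132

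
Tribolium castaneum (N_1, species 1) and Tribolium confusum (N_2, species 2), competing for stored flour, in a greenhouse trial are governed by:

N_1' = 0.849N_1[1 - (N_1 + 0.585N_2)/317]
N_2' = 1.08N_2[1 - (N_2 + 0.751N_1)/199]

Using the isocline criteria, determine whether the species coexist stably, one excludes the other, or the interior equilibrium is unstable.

Compare the nullcline intercepts: K1/α12 = 317/0.585 = 542 > K2 = 199; K2/α21 = 199/0.751 = 265 < K1 = 317.
Since the inequalities point opposite ways, species 1 can invade but species 2 cannot.

species 1 excludes species 2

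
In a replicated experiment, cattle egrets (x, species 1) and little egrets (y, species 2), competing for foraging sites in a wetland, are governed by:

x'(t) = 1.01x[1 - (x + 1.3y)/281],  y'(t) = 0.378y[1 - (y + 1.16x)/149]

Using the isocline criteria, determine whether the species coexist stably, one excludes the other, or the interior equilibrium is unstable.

Compare the nullcline intercepts: K1/α12 = 281/1.3 = 216 > K2 = 149; K2/α21 = 149/1.16 = 128 < K1 = 281.
Since the inequalities point opposite ways, species 1 can invade but species 2 cannot.

species 1 excludes species 2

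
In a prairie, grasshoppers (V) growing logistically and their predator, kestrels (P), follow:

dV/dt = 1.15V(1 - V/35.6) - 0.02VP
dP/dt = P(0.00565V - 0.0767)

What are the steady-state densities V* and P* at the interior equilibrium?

V* ≈ 13.6, P* ≈ 35.6

From dP/dt = 0 with P > 0: 0.00565V* = 0.0767, so V* = 13.6.
Substitute into dV/dt = 0: 1.15(1 - 13.6/35.6) = 0.02P*.
The bracket is 0.619, giving P* = 0.711/0.02 = 35.6.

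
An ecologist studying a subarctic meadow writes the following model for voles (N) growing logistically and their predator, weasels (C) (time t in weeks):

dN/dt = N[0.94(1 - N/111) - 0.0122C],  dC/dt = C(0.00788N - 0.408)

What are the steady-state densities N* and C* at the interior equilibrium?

From dC/dt = 0 with C > 0: 0.00788N* = 0.408, so N* = 51.8.
Substitute into dN/dt = 0: 0.94(1 - 51.8/111) = 0.0122C*.
The bracket is 0.534, giving C* = 0.502/0.0122 = 41.1.

N* ≈ 51.8, C* ≈ 41.1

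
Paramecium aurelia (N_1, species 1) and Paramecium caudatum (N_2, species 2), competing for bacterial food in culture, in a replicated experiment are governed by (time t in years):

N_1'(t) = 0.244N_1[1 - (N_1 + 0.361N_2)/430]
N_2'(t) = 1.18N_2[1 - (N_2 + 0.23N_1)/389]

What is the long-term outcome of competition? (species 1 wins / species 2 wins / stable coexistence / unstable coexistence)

stable coexistence

Compare the nullcline intercepts: K1/α12 = 430/0.361 = 1190 > K2 = 389; K2/α21 = 389/0.23 = 1690 > K1 = 430.
Since both inequalities hold, each species can invade when rare, so the interior equilibrium is stable.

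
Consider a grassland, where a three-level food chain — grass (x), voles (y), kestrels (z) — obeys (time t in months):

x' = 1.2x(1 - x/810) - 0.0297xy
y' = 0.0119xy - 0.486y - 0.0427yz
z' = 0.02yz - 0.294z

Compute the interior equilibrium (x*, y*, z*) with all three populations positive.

From dz/dt = 0: 0.02y* = 0.294, so y* = 14.7.
From dx/dt = 0: 1.2(1 - x*/810) = 0.0297·14.7, giving x* = 810·(1 - 0.364) = 515.
From dy/dt = 0: 0.0119·515 - 0.486 = 0.0427z*, so z* = 5.65/0.0427 = 132.

x* ≈ 515, y* ≈ 14.7, z* ≈ 132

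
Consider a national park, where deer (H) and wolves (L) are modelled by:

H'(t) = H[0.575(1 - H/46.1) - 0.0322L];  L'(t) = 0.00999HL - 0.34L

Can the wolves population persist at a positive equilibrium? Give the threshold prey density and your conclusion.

The predator equation gives dL/dt > 0 only when H > 0.34/0.00999 = 34.
Without the predator, H → K = 46.1. Since 46.1 > 34, the predator can invade and persist.

Threshold H = 34; K > 34, so yes, the predator persists.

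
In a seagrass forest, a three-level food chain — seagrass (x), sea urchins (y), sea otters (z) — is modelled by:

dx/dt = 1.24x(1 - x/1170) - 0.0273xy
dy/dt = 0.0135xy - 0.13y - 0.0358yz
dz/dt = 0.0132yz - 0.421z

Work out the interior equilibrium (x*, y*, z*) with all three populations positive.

x* ≈ 348, y* ≈ 31.9, z* ≈ 128

From dz/dt = 0: 0.0132y* = 0.421, so y* = 31.9.
From dx/dt = 0: 1.24(1 - x*/1170) = 0.0273·31.9, giving x* = 1170·(1 - 0.702) = 348.
From dy/dt = 0: 0.0135·348 - 0.13 = 0.0358z*, so z* = 4.57/0.0358 = 128.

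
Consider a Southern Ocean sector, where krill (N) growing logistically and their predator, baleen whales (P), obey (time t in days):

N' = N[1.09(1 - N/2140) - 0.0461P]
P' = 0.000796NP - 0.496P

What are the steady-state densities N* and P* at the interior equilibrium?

From dP/dt = 0 with P > 0: 0.000796N* = 0.496, so N* = 623.
Substitute into dN/dt = 0: 1.09(1 - 623/2140) = 0.0461P*.
The bracket is 0.709, giving P* = 0.773/0.0461 = 16.8.

N* ≈ 623, P* ≈ 16.8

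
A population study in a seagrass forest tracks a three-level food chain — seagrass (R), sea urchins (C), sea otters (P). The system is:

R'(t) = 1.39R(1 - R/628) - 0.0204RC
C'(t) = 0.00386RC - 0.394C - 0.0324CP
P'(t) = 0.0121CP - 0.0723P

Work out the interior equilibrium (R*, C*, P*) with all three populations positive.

R* ≈ 573, C* ≈ 5.98, P* ≈ 56.1

From dP/dt = 0: 0.0121C* = 0.0723, so C* = 5.98.
From dR/dt = 0: 1.39(1 - R*/628) = 0.0204·5.98, giving R* = 628·(1 - 0.0877) = 573.
From dC/dt = 0: 0.00386·573 - 0.394 = 0.0324P*, so P* = 1.82/0.0324 = 56.1.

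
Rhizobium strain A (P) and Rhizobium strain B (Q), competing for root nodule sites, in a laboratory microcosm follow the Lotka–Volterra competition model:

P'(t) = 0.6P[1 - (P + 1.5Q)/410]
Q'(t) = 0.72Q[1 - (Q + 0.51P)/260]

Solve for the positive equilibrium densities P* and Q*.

Setting both brackets to zero gives the nullclines P + 1.5Q = 410 and 0.51P + Q = 260.
Substituting Q = 260 - 0.51P into the first: P(1 - 1.5·0.51) = 410 - 1.5·260.
So P* = 20/0.235 = 85.1, and then Q* = 260 - 0.51·85.1 = 217.

P* ≈ 85.1, Q* ≈ 217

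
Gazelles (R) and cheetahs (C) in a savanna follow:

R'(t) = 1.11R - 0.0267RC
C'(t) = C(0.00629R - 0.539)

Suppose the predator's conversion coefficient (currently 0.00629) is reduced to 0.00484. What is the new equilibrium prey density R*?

R* ≈ 111

At the interior fixed point, setting dC/dt = 0 with C > 0 fixes R* = (predator death rate)/(RC coefficient) — independent of the other coefficients.
With the change, R* = 0.539/0.00484 = 111; it rises from 85.7.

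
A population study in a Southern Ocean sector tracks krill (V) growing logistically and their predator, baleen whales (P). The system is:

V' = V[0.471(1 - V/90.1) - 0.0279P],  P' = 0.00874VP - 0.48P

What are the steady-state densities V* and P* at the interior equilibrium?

From dP/dt = 0 with P > 0: 0.00874V* = 0.48, so V* = 54.9.
Substitute into dV/dt = 0: 0.471(1 - 54.9/90.1) = 0.0279P*.
The bracket is 0.39, giving P* = 0.184/0.0279 = 6.59.

V* ≈ 54.9, P* ≈ 6.59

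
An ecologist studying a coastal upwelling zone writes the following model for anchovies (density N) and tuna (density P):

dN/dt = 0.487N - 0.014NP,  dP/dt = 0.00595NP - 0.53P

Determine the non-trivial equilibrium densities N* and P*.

N* ≈ 89.1, P* ≈ 34.8

Set dP/dt = 0 with P > 0: 0.00595N - 0.53 = 0, so N* = 0.53/0.00595 = 89.1.
Set dN/dt = 0 with N > 0: 0.487 - 0.014P = 0, so P* = 0.487/0.014 = 34.8.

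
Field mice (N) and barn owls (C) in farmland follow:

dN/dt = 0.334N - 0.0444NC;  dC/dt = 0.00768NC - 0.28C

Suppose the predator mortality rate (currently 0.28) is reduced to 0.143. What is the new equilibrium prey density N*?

At the interior fixed point, setting dC/dt = 0 with C > 0 fixes N* = (predator death rate)/(NC coefficient) — independent of the other coefficients.
With the change, N* = 0.143/0.00768 = 18.6; it falls from 36.5.

N* ≈ 18.6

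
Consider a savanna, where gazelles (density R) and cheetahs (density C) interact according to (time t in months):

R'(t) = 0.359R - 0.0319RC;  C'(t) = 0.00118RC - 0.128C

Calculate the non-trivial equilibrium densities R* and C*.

R* ≈ 108, C* ≈ 11.3

Set dC/dt = 0 with C > 0: 0.00118R - 0.128 = 0, so R* = 0.128/0.00118 = 108.
Set dR/dt = 0 with R > 0: 0.359 - 0.0319C = 0, so C* = 0.359/0.0319 = 11.3.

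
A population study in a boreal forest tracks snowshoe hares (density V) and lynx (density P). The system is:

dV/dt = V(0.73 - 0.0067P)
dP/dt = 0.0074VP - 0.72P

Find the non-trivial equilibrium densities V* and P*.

Set dP/dt = 0 with P > 0: 0.0074V - 0.72 = 0, so V* = 0.72/0.0074 = 97.3.
Set dV/dt = 0 with V > 0: 0.73 - 0.0067P = 0, so P* = 0.73/0.0067 = 109.

V* ≈ 97.3, P* ≈ 109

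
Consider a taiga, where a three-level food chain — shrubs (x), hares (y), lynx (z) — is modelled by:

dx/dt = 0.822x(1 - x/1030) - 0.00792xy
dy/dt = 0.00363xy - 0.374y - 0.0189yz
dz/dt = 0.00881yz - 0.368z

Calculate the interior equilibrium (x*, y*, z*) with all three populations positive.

From dz/dt = 0: 0.00881y* = 0.368, so y* = 41.8.
From dx/dt = 0: 0.822(1 - x*/1030) = 0.00792·41.8, giving x* = 1030·(1 - 0.402) = 615.
From dy/dt = 0: 0.00363·615 - 0.374 = 0.0189z*, so z* = 1.86/0.0189 = 98.4.

x* ≈ 615, y* ≈ 41.8, z* ≈ 98.4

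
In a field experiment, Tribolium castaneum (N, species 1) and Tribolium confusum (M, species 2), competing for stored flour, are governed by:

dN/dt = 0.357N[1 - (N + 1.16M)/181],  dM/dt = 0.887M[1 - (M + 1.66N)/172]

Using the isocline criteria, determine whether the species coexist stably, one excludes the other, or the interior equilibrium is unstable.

Compare the nullcline intercepts: K1/α12 = 181/1.16 = 156 < K2 = 172; K2/α21 = 172/1.66 = 104 < K1 = 181.
Since both are reversed, neither can invade when rare; the interior point is a saddle.

unstable coexistence (outcome depends on initial conditions)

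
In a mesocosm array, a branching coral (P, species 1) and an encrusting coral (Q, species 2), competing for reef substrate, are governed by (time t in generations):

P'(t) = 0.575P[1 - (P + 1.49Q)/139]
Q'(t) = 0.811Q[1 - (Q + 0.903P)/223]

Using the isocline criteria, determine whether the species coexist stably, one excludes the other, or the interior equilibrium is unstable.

species 2 excludes species 1

Compare the nullcline intercepts: K1/α12 = 139/1.49 = 93.3 < K2 = 223; K2/α21 = 223/0.903 = 247 > K1 = 139.
Since the inequalities point opposite ways, species 2 can invade but species 1 cannot.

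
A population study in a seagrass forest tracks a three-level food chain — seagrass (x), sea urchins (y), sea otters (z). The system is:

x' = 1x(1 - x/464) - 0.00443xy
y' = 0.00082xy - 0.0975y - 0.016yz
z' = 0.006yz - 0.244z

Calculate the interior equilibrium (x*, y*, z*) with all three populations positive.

From dz/dt = 0: 0.006y* = 0.244, so y* = 40.7.
From dx/dt = 0: 1(1 - x*/464) = 0.00443·40.7, giving x* = 464·(1 - 0.18) = 380.
From dy/dt = 0: 0.00082·380 - 0.0975 = 0.016z*, so z* = 0.214/0.016 = 13.4.

x* ≈ 380, y* ≈ 40.7, z* ≈ 13.4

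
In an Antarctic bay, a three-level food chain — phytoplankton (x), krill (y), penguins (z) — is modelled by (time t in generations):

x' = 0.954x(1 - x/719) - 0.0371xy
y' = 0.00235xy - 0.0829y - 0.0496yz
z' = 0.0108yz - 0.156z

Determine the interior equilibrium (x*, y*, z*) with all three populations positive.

x* ≈ 315, y* ≈ 14.4, z* ≈ 13.3

From dz/dt = 0: 0.0108y* = 0.156, so y* = 14.4.
From dx/dt = 0: 0.954(1 - x*/719) = 0.0371·14.4, giving x* = 719·(1 - 0.562) = 315.
From dy/dt = 0: 0.00235·315 - 0.0829 = 0.0496z*, so z* = 0.658/0.0496 = 13.3.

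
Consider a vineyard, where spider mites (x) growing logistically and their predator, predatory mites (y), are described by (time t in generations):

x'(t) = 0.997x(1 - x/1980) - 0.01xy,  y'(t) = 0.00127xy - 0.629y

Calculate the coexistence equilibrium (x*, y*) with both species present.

x* ≈ 495, y* ≈ 74.8

From dy/dt = 0 with y > 0: 0.00127x* = 0.629, so x* = 495.
Substitute into dx/dt = 0: 0.997(1 - 495/1980) = 0.01y*.
The bracket is 0.75, giving y* = 0.748/0.01 = 74.8.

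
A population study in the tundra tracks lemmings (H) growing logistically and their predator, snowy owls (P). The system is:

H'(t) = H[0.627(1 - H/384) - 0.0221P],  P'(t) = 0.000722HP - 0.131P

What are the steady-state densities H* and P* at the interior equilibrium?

From dP/dt = 0 with P > 0: 0.000722H* = 0.131, so H* = 181.
Substitute into dH/dt = 0: 0.627(1 - 181/384) = 0.0221P*.
The bracket is 0.527, giving P* = 0.331/0.0221 = 15.

H* ≈ 181, P* ≈ 15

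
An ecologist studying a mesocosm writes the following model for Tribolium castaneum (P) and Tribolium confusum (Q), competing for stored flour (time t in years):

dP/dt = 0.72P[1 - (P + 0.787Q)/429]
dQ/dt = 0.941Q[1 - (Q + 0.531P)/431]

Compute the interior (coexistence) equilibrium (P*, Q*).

P* ≈ 154, Q* ≈ 349

Setting both brackets to zero gives the nullclines P + 0.787Q = 429 and 0.531P + Q = 431.
Substituting Q = 431 - 0.531P into the first: P(1 - 0.787·0.531) = 429 - 0.787·431.
So P* = 89.8/0.582 = 154, and then Q* = 431 - 0.531·154 = 349.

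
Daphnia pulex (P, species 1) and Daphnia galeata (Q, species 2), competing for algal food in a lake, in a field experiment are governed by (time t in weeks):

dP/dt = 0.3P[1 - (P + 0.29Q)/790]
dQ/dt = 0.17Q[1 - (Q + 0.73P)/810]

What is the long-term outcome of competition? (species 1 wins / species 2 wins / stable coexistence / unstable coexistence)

Compare the nullcline intercepts: K1/α12 = 790/0.29 = 2720 > K2 = 810; K2/α21 = 810/0.73 = 1110 > K1 = 790.
Since both inequalities hold, each species can invade when rare, so the interior equilibrium is stable.

stable coexistence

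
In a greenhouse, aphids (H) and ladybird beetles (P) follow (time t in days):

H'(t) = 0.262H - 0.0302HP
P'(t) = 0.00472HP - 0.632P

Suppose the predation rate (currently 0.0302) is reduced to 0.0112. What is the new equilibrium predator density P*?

P* ≈ 23.4

At the interior fixed point, setting dH/dt = 0 with H > 0 fixes P* = (prey growth rate)/(HP coefficient) — independent of the other coefficients.
With the change, P* = 0.262/0.0112 = 23.4; it rises from 8.68.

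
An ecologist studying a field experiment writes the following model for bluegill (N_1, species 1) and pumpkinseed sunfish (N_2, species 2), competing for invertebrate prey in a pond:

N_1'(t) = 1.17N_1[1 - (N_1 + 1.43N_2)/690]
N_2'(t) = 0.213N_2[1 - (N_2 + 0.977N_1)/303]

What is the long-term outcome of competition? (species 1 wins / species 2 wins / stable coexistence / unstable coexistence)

species 1 excludes species 2

Compare the nullcline intercepts: K1/α12 = 690/1.43 = 483 > K2 = 303; K2/α21 = 303/0.977 = 310 < K1 = 690.
Since the inequalities point opposite ways, species 1 can invade but species 2 cannot.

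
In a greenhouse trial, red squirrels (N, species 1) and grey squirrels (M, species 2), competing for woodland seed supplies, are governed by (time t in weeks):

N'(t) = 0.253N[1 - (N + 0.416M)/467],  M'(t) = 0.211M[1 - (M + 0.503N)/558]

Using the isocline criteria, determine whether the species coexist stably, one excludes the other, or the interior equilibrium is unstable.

Compare the nullcline intercepts: K1/α12 = 467/0.416 = 1120 > K2 = 558; K2/α21 = 558/0.503 = 1110 > K1 = 467.
Since both inequalities hold, each species can invade when rare, so the interior equilibrium is stable.

stable coexistence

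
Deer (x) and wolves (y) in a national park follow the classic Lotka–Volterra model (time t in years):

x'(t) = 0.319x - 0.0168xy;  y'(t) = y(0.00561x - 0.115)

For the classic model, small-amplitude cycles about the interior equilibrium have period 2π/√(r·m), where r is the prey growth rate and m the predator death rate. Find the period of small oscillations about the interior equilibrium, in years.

T ≈ 32.8 years

Here r = 0.319 and m = 0.115, so r·m = 0.0367.
ω = √0.0367 = 0.192 per year, hence T = 2π/ω ≈ 32.8 years.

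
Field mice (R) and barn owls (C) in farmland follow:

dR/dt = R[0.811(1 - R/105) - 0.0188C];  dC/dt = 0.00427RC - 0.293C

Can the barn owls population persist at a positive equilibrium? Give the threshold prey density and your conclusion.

The predator equation gives dC/dt > 0 only when R > 0.293/0.00427 = 68.6.
Without the predator, R → K = 105. Since 105 > 68.6, the predator can invade and persist.

Threshold R = 68.6; K > 68.6, so yes, the predator persists.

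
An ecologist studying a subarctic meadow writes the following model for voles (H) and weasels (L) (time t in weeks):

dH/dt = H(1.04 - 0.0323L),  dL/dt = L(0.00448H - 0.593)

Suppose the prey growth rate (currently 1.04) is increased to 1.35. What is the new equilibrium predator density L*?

At the interior fixed point, setting dH/dt = 0 with H > 0 fixes L* = (prey growth rate)/(HL coefficient) — independent of the other coefficients.
With the change, L* = 1.35/0.0323 = 41.8; it rises from 32.2.

L* ≈ 41.8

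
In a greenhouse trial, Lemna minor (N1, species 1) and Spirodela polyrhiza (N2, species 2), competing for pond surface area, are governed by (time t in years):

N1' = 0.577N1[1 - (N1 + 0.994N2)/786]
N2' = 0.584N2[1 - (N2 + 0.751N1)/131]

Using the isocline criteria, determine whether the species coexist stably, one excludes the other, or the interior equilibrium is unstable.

Compare the nullcline intercepts: K1/α12 = 786/0.994 = 791 > K2 = 131; K2/α21 = 131/0.751 = 174 < K1 = 786.
Since the inequalities point opposite ways, species 1 can invade but species 2 cannot.

species 1 excludes species 2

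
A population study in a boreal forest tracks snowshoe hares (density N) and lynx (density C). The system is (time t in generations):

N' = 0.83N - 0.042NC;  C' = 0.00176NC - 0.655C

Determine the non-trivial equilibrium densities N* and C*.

Set dC/dt = 0 with C > 0: 0.00176N - 0.655 = 0, so N* = 0.655/0.00176 = 372.
Set dN/dt = 0 with N > 0: 0.83 - 0.042C = 0, so C* = 0.83/0.042 = 19.8.

N* ≈ 372, C* ≈ 19.8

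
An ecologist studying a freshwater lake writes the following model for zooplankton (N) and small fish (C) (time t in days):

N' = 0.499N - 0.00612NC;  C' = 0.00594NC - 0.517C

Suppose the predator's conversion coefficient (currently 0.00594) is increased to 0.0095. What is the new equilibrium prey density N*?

At the interior fixed point, setting dC/dt = 0 with C > 0 fixes N* = (predator death rate)/(NC coefficient) — independent of the other coefficients.
With the change, N* = 0.517/0.0095 = 54.4; it falls from 87.

N* ≈ 54.4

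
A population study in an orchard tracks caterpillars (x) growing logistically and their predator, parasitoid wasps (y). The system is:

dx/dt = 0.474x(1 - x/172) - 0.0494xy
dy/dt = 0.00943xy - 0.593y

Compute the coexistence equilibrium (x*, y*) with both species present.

From dy/dt = 0 with y > 0: 0.00943x* = 0.593, so x* = 62.9.
Substitute into dx/dt = 0: 0.474(1 - 62.9/172) = 0.0494y*.
The bracket is 0.634, giving y* = 0.301/0.0494 = 6.09.

x* ≈ 62.9, y* ≈ 6.09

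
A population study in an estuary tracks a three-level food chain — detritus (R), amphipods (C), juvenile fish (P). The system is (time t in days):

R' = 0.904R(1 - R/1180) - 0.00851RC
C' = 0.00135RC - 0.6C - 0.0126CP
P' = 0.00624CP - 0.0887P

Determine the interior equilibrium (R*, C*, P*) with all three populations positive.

R* ≈ 1020, C* ≈ 14.2, P* ≈ 61.9

From dP/dt = 0: 0.00624C* = 0.0887, so C* = 14.2.
From dR/dt = 0: 0.904(1 - R*/1180) = 0.00851·14.2, giving R* = 1180·(1 - 0.134) = 1020.
From dC/dt = 0: 0.00135·1020 - 0.6 = 0.0126P*, so P* = 0.78/0.0126 = 61.9.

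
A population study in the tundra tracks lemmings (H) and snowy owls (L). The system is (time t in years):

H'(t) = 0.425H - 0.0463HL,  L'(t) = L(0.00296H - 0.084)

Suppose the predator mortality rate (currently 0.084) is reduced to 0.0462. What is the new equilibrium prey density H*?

At the interior fixed point, setting dL/dt = 0 with L > 0 fixes H* = (predator death rate)/(HL coefficient) — independent of the other coefficients.
With the change, H* = 0.0462/0.00296 = 15.6; it falls from 28.4.

H* ≈ 15.6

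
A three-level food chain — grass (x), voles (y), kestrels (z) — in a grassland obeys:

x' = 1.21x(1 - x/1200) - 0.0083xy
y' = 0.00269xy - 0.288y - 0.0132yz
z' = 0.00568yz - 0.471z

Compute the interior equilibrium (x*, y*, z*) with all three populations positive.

From dz/dt = 0: 0.00568y* = 0.471, so y* = 82.9.
From dx/dt = 0: 1.21(1 - x*/1200) = 0.0083·82.9, giving x* = 1200·(1 - 0.569) = 517.
From dy/dt = 0: 0.00269·517 - 0.288 = 0.0132z*, so z* = 1.1/0.0132 = 83.6.

x* ≈ 517, y* ≈ 82.9, z* ≈ 83.6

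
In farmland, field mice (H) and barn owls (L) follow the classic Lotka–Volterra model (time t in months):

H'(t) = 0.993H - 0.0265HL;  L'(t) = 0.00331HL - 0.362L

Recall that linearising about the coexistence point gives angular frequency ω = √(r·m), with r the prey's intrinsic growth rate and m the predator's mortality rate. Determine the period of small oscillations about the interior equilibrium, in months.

T ≈ 10.5 months

Here r = 0.993 and m = 0.362, so r·m = 0.359.
ω = √0.359 = 0.6 per month, hence T = 2π/ω ≈ 10.5 months.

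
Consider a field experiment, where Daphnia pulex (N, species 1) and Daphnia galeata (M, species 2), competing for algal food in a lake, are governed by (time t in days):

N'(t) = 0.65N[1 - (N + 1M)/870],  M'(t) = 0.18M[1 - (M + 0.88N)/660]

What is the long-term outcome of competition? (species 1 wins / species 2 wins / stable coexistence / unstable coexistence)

species 1 excludes species 2

Compare the nullcline intercepts: K1/α12 = 870/1 = 870 > K2 = 660; K2/α21 = 660/0.88 = 750 < K1 = 870.
Since the inequalities point opposite ways, species 1 can invade but species 2 cannot.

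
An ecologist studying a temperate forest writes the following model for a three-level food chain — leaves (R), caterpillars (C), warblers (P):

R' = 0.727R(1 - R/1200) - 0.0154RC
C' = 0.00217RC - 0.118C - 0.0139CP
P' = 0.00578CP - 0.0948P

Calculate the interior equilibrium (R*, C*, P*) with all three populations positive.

R* ≈ 783, C* ≈ 16.4, P* ≈ 114

From dP/dt = 0: 0.00578C* = 0.0948, so C* = 16.4.
From dR/dt = 0: 0.727(1 - R*/1200) = 0.0154·16.4, giving R* = 1200·(1 - 0.347) = 783.
From dC/dt = 0: 0.00217·783 - 0.118 = 0.0139P*, so P* = 1.58/0.0139 = 114.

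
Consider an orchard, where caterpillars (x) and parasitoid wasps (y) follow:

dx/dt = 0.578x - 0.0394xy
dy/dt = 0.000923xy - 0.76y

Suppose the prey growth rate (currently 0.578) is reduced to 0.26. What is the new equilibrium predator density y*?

y* ≈ 6.6

At the interior fixed point, setting dx/dt = 0 with x > 0 fixes y* = (prey growth rate)/(xy coefficient) — independent of the other coefficients.
With the change, y* = 0.26/0.0394 = 6.6; it falls from 14.7.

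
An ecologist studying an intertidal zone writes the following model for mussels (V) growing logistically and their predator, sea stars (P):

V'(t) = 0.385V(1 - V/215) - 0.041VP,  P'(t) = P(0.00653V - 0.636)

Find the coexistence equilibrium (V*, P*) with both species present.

From dP/dt = 0 with P > 0: 0.00653V* = 0.636, so V* = 97.4.
Substitute into dV/dt = 0: 0.385(1 - 97.4/215) = 0.041P*.
The bracket is 0.547, giving P* = 0.211/0.041 = 5.14.

V* ≈ 97.4, P* ≈ 5.14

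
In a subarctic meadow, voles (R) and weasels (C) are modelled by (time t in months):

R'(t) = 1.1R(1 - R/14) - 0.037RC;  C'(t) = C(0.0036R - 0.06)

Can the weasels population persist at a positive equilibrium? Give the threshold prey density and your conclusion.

Threshold R = 16.7; K < 16.7, so no, the predator goes extinct.

The predator equation gives dC/dt > 0 only when R > 0.06/0.0036 = 16.7.
Without the predator, R → K = 14. Since 14 < 16.7, the predator cannot invade.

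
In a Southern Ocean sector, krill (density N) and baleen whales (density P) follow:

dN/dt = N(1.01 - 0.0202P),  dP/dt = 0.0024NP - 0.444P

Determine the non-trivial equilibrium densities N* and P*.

N* ≈ 185, P* ≈ 50

Set dP/dt = 0 with P > 0: 0.0024N - 0.444 = 0, so N* = 0.444/0.0024 = 185.
Set dN/dt = 0 with N > 0: 1.01 - 0.0202P = 0, so P* = 1.01/0.0202 = 50.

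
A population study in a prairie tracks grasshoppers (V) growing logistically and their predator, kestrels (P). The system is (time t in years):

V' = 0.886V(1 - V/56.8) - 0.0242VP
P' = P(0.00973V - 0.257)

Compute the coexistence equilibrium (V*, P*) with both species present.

From dP/dt = 0 with P > 0: 0.00973V* = 0.257, so V* = 26.4.
Substitute into dV/dt = 0: 0.886(1 - 26.4/56.8) = 0.0242P*.
The bracket is 0.535, giving P* = 0.474/0.0242 = 19.6.

V* ≈ 26.4, P* ≈ 19.6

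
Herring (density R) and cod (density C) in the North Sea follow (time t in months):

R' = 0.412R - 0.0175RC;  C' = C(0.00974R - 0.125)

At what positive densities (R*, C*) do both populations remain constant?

R* ≈ 12.8, C* ≈ 23.5

Set dC/dt = 0 with C > 0: 0.00974R - 0.125 = 0, so R* = 0.125/0.00974 = 12.8.
Set dR/dt = 0 with R > 0: 0.412 - 0.0175C = 0, so C* = 0.412/0.0175 = 23.5.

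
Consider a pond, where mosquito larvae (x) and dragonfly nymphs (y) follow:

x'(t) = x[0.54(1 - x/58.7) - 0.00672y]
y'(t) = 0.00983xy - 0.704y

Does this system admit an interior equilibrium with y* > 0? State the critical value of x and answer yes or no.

The predator equation gives dy/dt > 0 only when x > 0.704/0.00983 = 71.6.
Without the predator, x → K = 58.7. Since 58.7 < 71.6, the predator cannot invade.

Threshold x = 71.6; K < 71.6, so no, the predator goes extinct.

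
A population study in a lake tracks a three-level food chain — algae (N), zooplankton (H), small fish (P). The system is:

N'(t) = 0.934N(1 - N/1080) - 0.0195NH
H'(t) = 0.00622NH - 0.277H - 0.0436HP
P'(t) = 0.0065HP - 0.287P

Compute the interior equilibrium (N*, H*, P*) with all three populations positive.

From dP/dt = 0: 0.0065H* = 0.287, so H* = 44.2.
From dN/dt = 0: 0.934(1 - N*/1080) = 0.0195·44.2, giving N* = 1080·(1 - 0.922) = 84.4.
From dH/dt = 0: 0.00622·84.4 - 0.277 = 0.0436P*, so P* = 0.248/0.0436 = 5.69.

N* ≈ 84.4, H* ≈ 44.2, P* ≈ 5.69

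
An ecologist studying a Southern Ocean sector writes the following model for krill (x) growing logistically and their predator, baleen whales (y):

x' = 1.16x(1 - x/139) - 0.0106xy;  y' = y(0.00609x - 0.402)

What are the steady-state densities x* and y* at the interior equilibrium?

x* ≈ 66, y* ≈ 57.5

From dy/dt = 0 with y > 0: 0.00609x* = 0.402, so x* = 66.
Substitute into dx/dt = 0: 1.16(1 - 66/139) = 0.0106y*.
The bracket is 0.525, giving y* = 0.609/0.0106 = 57.5.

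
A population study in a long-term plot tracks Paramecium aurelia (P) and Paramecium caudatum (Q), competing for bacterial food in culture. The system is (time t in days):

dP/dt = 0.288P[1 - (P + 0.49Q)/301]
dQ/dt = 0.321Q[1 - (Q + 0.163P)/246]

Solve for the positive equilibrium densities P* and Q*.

Setting both brackets to zero gives the nullclines P + 0.49Q = 301 and 0.163P + Q = 246.
Substituting Q = 246 - 0.163P into the first: P(1 - 0.49·0.163) = 301 - 0.49·246.
So P* = 180/0.92 = 196, and then Q* = 246 - 0.163·196 = 214.

P* ≈ 196, Q* ≈ 214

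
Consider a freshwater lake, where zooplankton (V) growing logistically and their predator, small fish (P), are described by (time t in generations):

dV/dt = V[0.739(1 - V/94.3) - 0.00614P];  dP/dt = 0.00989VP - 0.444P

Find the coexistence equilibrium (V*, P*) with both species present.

V* ≈ 44.9, P* ≈ 63.1

From dP/dt = 0 with P > 0: 0.00989V* = 0.444, so V* = 44.9.
Substitute into dV/dt = 0: 0.739(1 - 44.9/94.3) = 0.00614P*.
The bracket is 0.524, giving P* = 0.387/0.00614 = 63.1.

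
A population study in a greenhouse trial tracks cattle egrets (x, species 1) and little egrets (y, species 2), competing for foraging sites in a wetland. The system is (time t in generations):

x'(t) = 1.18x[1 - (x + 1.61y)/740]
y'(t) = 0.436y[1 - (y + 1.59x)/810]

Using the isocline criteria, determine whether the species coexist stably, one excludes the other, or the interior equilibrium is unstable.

unstable coexistence (outcome depends on initial conditions)

Compare the nullcline intercepts: K1/α12 = 740/1.61 = 460 < K2 = 810; K2/α21 = 810/1.59 = 509 < K1 = 740.
Since both are reversed, neither can invade when rare; the interior point is a saddle.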